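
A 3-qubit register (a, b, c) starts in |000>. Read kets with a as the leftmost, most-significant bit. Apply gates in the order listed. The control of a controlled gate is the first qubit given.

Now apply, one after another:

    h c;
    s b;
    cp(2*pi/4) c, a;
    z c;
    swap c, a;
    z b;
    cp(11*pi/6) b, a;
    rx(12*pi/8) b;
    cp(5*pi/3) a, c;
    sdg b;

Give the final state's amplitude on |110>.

The final state's coefficient on |110> equals 1/2.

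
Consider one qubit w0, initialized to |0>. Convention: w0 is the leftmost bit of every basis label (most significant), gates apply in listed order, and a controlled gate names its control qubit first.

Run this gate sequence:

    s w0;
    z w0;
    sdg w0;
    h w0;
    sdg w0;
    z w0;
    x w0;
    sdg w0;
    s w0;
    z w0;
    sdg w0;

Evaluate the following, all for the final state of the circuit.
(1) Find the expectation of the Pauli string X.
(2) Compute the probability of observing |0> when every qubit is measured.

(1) The expectation value of X is 1.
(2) Outcome |0> occurs with probability 1/2.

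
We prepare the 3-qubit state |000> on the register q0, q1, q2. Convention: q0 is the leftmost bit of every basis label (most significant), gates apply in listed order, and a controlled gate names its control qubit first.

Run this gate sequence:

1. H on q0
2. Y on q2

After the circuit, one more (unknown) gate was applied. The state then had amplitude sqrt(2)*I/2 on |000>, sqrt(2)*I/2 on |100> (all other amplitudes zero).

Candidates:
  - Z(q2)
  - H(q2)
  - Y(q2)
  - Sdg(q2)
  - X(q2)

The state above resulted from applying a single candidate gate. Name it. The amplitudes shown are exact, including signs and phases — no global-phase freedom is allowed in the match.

The unique candidate consistent with the amplitudes is X(q2).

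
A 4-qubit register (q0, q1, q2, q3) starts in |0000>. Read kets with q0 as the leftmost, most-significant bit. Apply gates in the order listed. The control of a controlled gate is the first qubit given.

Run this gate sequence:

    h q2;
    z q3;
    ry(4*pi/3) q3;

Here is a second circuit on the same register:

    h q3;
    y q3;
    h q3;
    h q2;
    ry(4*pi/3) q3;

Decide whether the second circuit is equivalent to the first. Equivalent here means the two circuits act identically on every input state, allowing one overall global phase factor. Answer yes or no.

No — the two circuits implement different unitaries, even allowing a global phase.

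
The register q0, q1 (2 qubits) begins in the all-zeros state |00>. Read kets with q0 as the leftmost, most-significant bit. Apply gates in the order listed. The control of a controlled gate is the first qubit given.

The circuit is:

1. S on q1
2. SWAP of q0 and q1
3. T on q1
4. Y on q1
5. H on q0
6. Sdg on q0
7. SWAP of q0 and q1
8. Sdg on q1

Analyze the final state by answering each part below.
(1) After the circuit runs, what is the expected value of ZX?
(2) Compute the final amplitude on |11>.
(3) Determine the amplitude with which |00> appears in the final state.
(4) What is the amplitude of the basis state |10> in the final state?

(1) The observable ZX averages to 1.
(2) The amplitude on |11> is -sqrt(2)*I/2.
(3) The amplitude on |00> is 0.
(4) The final state's coefficient on |10> equals sqrt(2)*I/2.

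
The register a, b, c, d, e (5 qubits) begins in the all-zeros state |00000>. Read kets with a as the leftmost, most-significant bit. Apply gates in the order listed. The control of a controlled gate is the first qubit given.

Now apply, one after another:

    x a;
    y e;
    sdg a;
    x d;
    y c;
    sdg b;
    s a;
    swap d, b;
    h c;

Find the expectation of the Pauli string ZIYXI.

In the final state, ZIYXI has expectation 0.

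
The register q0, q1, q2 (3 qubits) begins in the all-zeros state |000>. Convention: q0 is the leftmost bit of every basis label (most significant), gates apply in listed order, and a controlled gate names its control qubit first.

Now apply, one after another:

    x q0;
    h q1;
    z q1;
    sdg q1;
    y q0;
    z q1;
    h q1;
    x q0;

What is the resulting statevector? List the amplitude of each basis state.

The resulting statevector has amplitude -1/2 - I/2 on |100>, 1/2 - I/2 on |110>, and 0 on every other basis state.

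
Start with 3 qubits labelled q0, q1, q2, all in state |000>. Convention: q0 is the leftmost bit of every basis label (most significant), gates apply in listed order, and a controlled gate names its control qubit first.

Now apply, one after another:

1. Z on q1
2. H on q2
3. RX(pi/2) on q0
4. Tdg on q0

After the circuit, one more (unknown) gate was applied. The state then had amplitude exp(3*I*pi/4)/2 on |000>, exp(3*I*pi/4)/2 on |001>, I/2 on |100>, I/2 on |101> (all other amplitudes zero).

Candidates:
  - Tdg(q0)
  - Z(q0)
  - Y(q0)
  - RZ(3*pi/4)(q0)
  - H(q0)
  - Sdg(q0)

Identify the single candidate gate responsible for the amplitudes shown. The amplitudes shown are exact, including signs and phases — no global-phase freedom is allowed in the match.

The unique candidate consistent with the amplitudes is Y(q0).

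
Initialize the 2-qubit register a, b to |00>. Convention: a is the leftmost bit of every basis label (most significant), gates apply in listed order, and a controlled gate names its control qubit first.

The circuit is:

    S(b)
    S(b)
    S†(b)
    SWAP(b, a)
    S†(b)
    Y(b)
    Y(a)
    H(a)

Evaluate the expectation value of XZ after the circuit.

The observable XZ averages to 1. Key observation: gates 2-3 undo each other exactly, leaving only the rest of the circuit to track.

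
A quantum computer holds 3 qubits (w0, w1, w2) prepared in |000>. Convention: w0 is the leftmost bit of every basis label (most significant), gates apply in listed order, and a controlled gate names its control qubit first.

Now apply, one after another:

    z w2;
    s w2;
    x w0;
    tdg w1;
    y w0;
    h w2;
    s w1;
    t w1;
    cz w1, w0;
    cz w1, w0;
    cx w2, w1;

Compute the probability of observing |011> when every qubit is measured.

Outcome |011> occurs with probability 1/2.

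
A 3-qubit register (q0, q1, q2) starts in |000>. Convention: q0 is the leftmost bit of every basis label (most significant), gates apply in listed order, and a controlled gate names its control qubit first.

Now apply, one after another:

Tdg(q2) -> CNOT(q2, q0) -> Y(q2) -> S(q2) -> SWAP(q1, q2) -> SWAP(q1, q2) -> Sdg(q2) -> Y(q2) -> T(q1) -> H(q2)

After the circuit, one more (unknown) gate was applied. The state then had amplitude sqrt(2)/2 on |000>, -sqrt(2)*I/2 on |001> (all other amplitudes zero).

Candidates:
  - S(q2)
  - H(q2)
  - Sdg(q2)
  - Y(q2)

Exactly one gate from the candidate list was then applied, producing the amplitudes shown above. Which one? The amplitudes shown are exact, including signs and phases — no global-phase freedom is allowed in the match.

The applied gate was Sdg(q2).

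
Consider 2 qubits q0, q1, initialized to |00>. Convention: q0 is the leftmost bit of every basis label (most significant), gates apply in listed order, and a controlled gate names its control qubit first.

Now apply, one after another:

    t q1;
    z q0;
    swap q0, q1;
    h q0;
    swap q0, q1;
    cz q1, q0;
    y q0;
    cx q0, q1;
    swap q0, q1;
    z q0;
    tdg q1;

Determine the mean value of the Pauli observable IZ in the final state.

The expectation value of IZ is -1.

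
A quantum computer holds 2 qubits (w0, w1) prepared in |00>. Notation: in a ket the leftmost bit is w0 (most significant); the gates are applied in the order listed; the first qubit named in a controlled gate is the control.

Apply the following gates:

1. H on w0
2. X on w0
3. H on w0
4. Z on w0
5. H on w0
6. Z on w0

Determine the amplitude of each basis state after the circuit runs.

The final amplitudes are sqrt(2)/2 on |00>, 0 on |01>, -sqrt(2)/2 on |10>, 0 on |11>. Key observation: steps 1-4 multiply out to the identity, so the circuit reduces to the remaining gates.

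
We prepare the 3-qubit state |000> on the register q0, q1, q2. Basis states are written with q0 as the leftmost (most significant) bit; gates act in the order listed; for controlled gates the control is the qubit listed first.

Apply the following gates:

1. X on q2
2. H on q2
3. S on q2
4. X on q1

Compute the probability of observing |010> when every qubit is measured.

The probability of measuring |010> is 1/2.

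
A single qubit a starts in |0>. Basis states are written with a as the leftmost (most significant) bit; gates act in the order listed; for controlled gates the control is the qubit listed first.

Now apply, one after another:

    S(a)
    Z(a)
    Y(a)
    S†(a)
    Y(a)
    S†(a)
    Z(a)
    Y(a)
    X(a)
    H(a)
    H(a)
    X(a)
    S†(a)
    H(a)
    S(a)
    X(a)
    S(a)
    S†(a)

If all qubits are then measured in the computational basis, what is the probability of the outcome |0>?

Outcome |0> occurs with probability 1/2.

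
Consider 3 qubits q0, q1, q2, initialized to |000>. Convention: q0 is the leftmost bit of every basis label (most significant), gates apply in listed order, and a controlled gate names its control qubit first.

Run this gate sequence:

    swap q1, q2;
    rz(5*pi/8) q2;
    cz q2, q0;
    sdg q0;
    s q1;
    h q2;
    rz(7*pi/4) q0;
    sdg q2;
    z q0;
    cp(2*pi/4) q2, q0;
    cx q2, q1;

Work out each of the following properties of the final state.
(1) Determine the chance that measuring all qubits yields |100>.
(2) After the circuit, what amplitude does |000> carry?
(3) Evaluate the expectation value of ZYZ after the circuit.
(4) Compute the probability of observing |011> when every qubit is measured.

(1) The probability of measuring |100> is 0.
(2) The amplitude on |000> is sqrt(2)*exp(13*I*pi/16)/2.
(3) In the final state, ZYZ has expectation 0.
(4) Outcome |011> occurs with probability 1/2.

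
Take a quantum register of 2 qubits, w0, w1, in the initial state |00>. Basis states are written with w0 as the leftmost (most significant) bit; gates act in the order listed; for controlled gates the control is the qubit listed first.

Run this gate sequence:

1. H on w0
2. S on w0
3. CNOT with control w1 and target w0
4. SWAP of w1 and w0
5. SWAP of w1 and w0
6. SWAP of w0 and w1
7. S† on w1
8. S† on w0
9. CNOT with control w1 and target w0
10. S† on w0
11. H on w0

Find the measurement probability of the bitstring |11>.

Outcome |11> occurs with probability 1/4.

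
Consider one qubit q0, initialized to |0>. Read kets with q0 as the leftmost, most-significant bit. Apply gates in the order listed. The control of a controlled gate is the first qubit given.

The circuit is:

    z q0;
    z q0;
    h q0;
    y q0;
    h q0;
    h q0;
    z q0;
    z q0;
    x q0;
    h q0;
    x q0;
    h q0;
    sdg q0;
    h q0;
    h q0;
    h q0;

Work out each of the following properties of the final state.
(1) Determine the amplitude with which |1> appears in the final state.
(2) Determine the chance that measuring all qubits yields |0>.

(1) |1> carries amplitude -1/2 + I/2 in the final state. Key observation: gates 15-16 undo each other exactly, leaving only the rest of the circuit to track.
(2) A full measurement returns |0> with probability 1/2.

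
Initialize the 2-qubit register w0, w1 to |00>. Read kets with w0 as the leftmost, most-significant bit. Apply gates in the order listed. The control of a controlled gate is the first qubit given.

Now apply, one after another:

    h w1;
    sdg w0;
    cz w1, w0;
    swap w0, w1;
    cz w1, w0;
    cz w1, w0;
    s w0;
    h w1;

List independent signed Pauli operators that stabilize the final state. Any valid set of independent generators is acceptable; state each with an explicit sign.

One valid set of independent stabilizer generators is +YI, +IX (any independent generating set of the same group is equally correct).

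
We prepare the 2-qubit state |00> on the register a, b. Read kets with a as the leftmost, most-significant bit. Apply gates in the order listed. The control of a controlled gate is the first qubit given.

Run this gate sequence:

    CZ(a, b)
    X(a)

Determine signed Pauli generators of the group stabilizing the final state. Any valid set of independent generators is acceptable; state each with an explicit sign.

The stabilizer group can be generated by -ZI, +IZ, among other valid generating sets.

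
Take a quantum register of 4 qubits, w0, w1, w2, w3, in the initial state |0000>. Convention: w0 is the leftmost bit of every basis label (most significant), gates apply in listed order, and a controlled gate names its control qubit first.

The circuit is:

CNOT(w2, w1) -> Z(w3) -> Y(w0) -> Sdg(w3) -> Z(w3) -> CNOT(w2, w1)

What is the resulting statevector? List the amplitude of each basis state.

After the circuit, the state carries amplitude I on |1000>, and 0 on every other basis state.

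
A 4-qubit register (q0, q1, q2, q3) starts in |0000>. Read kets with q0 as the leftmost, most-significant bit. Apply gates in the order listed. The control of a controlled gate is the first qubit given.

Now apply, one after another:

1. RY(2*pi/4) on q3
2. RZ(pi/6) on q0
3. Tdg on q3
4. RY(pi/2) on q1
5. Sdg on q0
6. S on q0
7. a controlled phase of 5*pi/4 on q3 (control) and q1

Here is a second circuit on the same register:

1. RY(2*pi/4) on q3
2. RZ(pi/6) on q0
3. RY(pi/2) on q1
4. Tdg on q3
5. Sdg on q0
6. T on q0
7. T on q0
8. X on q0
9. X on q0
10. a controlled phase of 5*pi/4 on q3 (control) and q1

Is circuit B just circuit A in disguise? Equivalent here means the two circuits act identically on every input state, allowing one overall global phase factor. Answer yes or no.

Yes: on every input state the two circuits agree up to one overall phase factor.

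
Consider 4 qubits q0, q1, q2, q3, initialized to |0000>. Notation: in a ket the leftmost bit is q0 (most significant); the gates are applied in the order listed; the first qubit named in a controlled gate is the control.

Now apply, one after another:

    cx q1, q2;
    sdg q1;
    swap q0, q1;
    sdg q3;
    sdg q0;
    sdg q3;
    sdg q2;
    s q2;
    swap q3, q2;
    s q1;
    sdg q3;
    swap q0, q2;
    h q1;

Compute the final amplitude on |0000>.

The amplitude on |0000> is sqrt(2)/2.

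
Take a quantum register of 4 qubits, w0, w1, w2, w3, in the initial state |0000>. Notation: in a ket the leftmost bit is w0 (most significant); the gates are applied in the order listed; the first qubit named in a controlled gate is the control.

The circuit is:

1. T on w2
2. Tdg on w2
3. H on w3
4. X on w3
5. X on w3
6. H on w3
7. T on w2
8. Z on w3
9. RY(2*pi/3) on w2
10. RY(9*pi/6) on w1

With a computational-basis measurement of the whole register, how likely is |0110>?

The probability of measuring |0110> is 3/8. Key observation: steps 2-7 multiply out to the identity, so the circuit reduces to the remaining gates.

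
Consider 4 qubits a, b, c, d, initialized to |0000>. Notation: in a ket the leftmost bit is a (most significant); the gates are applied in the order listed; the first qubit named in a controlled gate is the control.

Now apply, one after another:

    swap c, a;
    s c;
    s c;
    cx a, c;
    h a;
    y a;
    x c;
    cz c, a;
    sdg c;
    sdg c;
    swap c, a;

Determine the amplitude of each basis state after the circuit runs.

The resulting statevector has amplitude sqrt(2)*I/2 on |1000>, sqrt(2)*I/2 on |1010>, and 0 on every other basis state.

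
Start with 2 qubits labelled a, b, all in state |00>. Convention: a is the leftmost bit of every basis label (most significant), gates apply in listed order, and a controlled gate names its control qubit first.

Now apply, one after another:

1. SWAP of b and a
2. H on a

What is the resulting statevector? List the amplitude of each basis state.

After the circuit, the state carries amplitude sqrt(2)/2 on |00>, 0 on |01>, sqrt(2)/2 on |10>, 0 on |11>.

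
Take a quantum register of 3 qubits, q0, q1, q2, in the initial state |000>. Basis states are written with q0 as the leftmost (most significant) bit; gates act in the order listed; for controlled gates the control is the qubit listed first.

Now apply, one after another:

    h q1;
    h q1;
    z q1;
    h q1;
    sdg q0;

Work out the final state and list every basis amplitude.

The final amplitudes are sqrt(2)/2 on |000>, sqrt(2)/2 on |010>, and 0 on every other basis state. Key observation: gates 1-2 undo each other exactly, leaving only the rest of the circuit to track.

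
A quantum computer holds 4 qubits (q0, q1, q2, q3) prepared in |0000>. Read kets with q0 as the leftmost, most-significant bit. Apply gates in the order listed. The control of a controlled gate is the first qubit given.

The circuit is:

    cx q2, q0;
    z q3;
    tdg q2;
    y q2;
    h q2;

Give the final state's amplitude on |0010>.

The final state's coefficient on |0010> equals -sqrt(2)*I/2.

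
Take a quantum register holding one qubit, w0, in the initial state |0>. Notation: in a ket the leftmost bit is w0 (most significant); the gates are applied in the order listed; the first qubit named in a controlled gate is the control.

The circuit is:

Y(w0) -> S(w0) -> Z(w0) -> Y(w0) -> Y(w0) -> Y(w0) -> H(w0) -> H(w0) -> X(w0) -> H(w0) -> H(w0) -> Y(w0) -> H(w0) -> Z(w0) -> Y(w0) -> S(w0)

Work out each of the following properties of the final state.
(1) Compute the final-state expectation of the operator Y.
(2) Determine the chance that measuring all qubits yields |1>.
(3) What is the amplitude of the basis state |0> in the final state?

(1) In the final state, Y has expectation 1.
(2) A full measurement returns |1> with probability 1/2.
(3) The final state's coefficient on |0> equals -sqrt(2)*I/2.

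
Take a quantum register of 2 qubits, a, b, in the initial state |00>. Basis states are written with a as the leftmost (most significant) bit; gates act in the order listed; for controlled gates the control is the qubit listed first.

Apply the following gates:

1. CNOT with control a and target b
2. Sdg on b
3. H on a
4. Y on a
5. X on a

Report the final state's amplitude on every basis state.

After the circuit, the state carries amplitude sqrt(2)*I/2 on |00>, 0 on |01>, -sqrt(2)*I/2 on |10>, 0 on |11>.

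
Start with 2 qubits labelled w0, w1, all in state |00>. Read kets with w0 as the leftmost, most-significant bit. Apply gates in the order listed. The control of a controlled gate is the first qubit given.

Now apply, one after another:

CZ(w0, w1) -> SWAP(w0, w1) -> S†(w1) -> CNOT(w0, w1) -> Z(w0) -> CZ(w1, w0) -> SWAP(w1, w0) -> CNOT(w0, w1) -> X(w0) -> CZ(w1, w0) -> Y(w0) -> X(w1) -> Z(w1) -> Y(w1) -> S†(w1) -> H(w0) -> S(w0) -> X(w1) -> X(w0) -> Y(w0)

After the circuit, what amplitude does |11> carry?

|11> carries amplitude -sqrt(2)/2 in the final state.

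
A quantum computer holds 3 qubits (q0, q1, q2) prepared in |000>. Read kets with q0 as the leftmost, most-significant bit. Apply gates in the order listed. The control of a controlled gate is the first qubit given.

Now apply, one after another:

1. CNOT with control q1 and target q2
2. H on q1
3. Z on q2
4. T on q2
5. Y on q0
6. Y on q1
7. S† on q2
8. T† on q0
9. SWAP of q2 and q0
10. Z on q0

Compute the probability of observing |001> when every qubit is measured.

Outcome |001> occurs with probability 1/2.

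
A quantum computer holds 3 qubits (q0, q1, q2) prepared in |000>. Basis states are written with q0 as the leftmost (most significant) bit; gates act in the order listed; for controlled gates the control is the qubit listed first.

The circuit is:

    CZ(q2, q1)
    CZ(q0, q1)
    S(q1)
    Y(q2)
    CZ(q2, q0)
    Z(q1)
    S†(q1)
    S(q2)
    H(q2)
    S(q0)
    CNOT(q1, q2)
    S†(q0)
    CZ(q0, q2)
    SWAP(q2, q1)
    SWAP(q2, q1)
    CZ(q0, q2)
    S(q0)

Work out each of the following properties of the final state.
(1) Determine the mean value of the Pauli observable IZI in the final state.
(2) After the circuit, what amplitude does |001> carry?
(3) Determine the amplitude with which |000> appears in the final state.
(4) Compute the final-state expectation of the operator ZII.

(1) The observable IZI averages to 1. Key observation: steps 12-17 multiply out to the identity, so the circuit reduces to the remaining gates.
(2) The final state's coefficient on |001> equals sqrt(2)/2.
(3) The final state's coefficient on |000> equals -sqrt(2)/2.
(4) The expectation value of ZII is 1.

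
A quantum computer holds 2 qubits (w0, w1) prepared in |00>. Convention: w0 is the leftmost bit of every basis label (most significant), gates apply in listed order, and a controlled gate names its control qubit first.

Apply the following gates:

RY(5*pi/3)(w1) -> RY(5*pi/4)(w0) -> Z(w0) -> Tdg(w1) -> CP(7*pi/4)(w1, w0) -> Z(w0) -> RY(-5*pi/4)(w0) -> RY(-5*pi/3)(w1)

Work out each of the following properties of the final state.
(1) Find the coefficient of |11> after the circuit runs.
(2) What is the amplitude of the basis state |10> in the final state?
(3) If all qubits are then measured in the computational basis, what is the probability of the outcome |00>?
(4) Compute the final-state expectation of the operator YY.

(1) The final state's coefficient on |11> equals sqrt(6)*(-I + exp(3*I*pi/4))/16.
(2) The final state's coefficient on |10> equals sqrt(2)*(-exp(3*I*pi/4) + I)/16.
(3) A full measurement returns |00> with probability 13*sqrt(2)/128 + 33/64.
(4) The observable YY averages to sqrt(3)/8.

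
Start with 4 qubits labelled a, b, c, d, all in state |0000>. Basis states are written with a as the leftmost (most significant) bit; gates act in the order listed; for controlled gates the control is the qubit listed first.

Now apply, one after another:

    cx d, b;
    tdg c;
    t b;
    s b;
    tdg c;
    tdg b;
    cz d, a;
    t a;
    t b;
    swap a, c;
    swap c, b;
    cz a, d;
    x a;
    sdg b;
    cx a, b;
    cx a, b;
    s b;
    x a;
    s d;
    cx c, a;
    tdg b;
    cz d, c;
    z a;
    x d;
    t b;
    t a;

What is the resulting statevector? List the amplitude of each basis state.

After the circuit, the state carries amplitude 1 on |0001>, and 0 on every other basis state. Key observation: steps 13-18 multiply out to the identity, so the circuit reduces to the remaining gates.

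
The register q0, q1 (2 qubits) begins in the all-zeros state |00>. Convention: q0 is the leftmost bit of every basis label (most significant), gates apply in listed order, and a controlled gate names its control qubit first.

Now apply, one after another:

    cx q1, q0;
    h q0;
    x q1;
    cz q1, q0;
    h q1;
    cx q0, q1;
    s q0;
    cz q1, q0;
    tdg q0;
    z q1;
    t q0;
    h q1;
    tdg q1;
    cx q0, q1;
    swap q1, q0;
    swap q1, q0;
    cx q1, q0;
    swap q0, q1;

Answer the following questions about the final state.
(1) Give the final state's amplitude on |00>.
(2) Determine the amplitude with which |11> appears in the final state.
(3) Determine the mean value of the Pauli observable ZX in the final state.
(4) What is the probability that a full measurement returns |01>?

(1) The final state's coefficient on |00> equals sqrt(2)/2.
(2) The final state's coefficient on |11> equals 0.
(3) In the final state, ZX has expectation sqrt(2)/2.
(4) Outcome |01> occurs with probability 1/2.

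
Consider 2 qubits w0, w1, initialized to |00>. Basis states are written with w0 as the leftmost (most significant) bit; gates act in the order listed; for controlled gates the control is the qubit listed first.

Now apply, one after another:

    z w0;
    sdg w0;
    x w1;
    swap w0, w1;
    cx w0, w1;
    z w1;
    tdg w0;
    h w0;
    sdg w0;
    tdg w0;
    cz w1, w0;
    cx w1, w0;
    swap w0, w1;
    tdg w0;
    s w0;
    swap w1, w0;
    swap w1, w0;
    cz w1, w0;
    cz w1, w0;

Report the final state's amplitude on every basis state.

The final amplitudes are 0 on |00>, 0 on |01>, sqrt(2)*exp(I*pi/4)/2 on |10>, -sqrt(2)/2 on |11>. Key observation: gates 16-17 undo each other exactly, leaving only the rest of the circuit to track.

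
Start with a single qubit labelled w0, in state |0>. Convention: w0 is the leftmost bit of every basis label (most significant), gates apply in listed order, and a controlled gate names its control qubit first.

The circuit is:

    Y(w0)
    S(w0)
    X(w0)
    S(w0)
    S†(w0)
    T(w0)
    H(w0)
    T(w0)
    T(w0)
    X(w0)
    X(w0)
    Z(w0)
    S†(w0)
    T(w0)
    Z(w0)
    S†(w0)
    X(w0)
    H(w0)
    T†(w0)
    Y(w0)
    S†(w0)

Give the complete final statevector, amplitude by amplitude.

After the circuit, the state carries amplitude 1/2 - exp(I*pi/4)/2 on |0>, -1/2 + exp(3*I*pi/4)/2 on |1>.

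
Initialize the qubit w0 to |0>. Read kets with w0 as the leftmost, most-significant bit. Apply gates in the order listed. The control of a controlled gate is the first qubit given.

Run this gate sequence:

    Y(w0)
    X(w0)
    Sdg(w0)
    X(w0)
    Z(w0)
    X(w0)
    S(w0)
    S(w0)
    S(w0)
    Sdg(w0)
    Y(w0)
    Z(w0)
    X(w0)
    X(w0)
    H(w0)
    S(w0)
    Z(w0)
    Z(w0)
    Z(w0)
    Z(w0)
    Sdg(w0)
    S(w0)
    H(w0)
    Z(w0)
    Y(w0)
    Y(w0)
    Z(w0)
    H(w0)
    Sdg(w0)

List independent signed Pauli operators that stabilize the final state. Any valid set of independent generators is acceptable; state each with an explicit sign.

One valid set of independent stabilizer generators is -X (any independent generating set of the same group is equally correct).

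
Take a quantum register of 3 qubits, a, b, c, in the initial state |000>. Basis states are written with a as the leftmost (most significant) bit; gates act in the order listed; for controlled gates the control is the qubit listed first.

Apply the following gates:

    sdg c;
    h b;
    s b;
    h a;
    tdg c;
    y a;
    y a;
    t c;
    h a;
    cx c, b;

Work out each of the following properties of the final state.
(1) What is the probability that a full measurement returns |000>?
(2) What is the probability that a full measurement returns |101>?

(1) A full measurement returns |000> with probability 1/2. Key observation: the block from step 4 through step 9 cancels to the identity and can be dropped.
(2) A full measurement returns |101> with probability 0.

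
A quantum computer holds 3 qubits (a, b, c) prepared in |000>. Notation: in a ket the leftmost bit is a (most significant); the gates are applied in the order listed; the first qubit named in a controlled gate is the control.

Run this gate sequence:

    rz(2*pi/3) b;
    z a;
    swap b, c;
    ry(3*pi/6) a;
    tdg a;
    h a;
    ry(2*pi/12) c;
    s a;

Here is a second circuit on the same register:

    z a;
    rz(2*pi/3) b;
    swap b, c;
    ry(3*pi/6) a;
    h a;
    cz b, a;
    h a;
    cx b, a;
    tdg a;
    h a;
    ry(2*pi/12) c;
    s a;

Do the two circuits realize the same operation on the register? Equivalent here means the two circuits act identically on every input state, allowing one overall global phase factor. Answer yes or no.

Yes, they are equivalent — the unitaries differ by at most a global phase.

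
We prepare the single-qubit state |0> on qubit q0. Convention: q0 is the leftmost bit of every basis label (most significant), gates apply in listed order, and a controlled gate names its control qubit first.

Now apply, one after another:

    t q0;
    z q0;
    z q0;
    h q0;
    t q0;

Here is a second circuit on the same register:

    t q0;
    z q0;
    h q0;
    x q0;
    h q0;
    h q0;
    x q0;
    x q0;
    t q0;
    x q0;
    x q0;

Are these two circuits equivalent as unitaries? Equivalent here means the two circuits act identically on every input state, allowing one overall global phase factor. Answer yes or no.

Yes: on every input state the two circuits agree up to one overall phase factor.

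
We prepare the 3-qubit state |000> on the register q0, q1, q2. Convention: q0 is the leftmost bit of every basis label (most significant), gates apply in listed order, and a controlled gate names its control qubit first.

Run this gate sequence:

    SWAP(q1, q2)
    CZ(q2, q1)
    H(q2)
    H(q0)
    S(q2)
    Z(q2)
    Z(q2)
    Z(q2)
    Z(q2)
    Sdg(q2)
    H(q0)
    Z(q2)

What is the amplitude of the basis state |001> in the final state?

The amplitude on |001> is -sqrt(2)/2. Key observation: the block from step 4 through step 11 cancels to the identity and can be dropped.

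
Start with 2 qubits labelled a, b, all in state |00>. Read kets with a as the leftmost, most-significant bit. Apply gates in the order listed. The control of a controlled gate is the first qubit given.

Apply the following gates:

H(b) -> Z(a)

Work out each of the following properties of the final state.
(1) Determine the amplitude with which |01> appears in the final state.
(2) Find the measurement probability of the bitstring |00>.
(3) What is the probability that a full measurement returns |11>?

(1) The amplitude on |01> is sqrt(2)/2.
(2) The probability of measuring |00> is 1/2.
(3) Outcome |11> occurs with probability 0.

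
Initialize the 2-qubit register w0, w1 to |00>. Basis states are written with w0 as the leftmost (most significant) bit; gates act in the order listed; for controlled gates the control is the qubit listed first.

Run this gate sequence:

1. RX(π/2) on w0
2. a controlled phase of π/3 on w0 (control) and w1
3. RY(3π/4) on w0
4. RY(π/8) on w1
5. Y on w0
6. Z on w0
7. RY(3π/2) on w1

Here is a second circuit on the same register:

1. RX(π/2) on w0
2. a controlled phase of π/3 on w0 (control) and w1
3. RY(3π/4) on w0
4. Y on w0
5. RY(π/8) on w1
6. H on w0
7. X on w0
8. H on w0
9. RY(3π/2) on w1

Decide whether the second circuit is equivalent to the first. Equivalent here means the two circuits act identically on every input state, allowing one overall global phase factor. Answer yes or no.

Yes — the two circuits implement the same unitary up to a global phase.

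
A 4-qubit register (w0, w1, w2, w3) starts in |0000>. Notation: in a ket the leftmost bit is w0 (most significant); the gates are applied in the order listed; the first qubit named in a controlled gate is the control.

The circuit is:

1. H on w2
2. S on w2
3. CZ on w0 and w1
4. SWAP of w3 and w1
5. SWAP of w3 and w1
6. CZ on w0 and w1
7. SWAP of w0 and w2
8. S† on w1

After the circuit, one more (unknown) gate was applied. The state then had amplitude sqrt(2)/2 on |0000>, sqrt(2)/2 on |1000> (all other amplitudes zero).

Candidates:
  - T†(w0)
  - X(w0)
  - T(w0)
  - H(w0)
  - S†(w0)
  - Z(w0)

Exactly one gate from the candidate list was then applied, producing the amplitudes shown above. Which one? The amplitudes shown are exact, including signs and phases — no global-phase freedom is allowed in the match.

The applied gate was S†(w0). Key observation: steps 3-6 multiply out to the identity, so the circuit reduces to the remaining gates.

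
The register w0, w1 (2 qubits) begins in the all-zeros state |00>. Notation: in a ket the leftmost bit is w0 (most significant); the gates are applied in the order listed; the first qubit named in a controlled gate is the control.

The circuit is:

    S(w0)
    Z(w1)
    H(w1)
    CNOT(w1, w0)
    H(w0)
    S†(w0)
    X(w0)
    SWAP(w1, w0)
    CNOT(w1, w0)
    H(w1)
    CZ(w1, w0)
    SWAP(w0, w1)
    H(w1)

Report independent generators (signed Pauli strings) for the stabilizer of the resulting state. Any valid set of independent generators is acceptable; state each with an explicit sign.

The stabilizer group can be generated by -YI, -IY, among other valid generating sets.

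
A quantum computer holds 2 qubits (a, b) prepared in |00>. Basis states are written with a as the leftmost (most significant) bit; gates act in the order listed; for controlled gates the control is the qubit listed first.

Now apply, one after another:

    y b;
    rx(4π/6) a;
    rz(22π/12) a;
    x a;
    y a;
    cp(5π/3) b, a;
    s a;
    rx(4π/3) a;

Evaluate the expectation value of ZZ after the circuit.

In the final state, ZZ has expectation 1/2.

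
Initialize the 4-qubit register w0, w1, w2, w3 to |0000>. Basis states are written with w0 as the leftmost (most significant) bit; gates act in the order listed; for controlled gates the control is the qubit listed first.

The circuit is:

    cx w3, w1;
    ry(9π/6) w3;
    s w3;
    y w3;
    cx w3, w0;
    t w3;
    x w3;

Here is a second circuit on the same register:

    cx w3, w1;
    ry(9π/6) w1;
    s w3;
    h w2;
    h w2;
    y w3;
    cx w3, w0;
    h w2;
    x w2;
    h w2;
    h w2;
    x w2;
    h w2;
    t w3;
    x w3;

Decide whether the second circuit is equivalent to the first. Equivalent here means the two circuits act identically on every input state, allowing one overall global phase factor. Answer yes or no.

No: there is an input state on which the two circuits produce genuinely different outputs (not merely differing by a phase).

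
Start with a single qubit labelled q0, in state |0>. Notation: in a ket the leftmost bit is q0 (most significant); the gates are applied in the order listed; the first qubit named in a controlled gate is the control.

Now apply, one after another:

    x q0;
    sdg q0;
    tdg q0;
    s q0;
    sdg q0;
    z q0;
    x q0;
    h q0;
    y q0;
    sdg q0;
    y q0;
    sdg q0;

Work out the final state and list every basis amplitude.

After the circuit, the state carries amplitude -sqrt(2)*exp(3*I*pi/4)/2 on |0>, -sqrt(2)*exp(3*I*pi/4)/2 on |1>.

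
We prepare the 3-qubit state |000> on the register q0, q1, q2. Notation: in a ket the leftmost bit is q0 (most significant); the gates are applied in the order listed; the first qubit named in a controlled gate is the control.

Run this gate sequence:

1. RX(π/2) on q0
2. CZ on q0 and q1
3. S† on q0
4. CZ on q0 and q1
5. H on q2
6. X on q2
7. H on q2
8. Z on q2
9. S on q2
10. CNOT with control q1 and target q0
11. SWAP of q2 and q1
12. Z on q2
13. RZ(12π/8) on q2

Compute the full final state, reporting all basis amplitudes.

The final amplitudes are -sqrt(2)*exp(I*pi/4)/2 on |000>, sqrt(2)*exp(I*pi/4)/2 on |100>, and 0 on every other basis state. Key observation: gates 5-8 undo each other exactly, leaving only the rest of the circuit to track.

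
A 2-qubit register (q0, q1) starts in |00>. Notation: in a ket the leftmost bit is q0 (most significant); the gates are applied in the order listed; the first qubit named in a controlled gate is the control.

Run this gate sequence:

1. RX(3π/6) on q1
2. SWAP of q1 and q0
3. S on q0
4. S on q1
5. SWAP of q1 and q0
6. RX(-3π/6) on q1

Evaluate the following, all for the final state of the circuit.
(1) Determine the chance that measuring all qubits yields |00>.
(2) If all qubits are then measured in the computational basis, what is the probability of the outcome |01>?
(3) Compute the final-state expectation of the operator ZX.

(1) The probability of measuring |00> is 1/2.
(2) A full measurement returns |01> with probability 1/2.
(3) The expectation value of ZX is 1.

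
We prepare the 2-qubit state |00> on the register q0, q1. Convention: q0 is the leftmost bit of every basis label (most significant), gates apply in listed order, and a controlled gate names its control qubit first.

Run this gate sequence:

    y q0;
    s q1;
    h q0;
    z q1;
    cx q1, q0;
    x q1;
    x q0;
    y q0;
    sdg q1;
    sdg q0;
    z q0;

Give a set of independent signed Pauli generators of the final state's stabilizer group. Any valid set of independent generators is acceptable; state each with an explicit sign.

The final state is stabilized by the group generated by +YI, -IZ; other independent generating sets are equally valid.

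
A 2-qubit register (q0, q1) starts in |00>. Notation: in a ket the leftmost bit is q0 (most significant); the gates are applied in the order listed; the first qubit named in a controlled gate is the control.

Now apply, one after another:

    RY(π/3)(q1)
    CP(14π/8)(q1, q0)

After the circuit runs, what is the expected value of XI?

In the final state, XI has expectation 0.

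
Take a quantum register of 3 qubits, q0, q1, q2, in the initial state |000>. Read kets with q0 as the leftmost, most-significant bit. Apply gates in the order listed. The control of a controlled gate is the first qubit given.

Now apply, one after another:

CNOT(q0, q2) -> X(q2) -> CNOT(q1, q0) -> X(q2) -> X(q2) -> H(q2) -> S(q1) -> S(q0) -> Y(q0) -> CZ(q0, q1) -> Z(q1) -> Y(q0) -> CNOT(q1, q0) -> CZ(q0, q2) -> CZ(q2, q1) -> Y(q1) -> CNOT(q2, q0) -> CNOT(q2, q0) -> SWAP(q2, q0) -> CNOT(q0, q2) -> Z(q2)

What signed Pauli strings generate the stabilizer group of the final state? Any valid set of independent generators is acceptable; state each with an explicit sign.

One valid set of independent stabilizer generators is +XIX, +ZIZ, -IZI (any independent generating set of the same group is equally correct). Key observation: the block from step 17 through step 18 cancels to the identity and can be dropped.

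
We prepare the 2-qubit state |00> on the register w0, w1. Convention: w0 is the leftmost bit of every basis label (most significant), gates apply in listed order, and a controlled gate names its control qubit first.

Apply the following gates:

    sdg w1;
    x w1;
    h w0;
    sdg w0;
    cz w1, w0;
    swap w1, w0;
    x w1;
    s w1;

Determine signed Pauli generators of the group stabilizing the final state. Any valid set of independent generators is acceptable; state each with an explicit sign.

One valid set of independent stabilizer generators is +IX, -ZI (any independent generating set of the same group is equally correct).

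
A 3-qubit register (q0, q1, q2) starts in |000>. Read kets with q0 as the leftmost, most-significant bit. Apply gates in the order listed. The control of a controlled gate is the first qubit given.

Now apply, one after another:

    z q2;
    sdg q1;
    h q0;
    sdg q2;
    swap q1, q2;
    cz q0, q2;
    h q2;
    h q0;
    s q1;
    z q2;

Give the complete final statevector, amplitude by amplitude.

After the circuit, the state carries amplitude sqrt(2)/2 on |000>, -sqrt(2)/2 on |001>, and 0 on every other basis state.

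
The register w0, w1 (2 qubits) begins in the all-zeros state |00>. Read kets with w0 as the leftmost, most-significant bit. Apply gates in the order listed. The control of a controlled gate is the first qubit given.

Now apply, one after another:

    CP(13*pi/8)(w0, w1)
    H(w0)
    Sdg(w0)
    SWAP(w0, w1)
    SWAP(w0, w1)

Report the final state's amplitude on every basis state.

The resulting statevector has amplitude sqrt(2)/2 on |00>, 0 on |01>, -sqrt(2)*I/2 on |10>, 0 on |11>. Key observation: the block from step 4 through step 5 cancels to the identity and can be dropped.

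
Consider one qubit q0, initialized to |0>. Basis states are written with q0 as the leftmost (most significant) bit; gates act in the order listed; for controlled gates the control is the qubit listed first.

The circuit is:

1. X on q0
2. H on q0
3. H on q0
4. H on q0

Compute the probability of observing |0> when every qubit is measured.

A full measurement returns |0> with probability 1/2. Key observation: steps 2-3 multiply out to the identity, so the circuit reduces to the remaining gates.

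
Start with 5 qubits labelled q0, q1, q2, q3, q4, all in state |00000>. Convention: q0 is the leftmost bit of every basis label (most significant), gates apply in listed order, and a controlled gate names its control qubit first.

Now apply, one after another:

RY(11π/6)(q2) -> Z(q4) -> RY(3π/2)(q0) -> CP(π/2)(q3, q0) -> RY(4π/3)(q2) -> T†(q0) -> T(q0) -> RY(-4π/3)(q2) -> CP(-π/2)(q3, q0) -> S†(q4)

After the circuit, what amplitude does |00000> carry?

|00000> carries amplitude 1/4 + sqrt(3)/4 in the final state. Key observation: gates 4-9 undo each other exactly, leaving only the rest of the circuit to track.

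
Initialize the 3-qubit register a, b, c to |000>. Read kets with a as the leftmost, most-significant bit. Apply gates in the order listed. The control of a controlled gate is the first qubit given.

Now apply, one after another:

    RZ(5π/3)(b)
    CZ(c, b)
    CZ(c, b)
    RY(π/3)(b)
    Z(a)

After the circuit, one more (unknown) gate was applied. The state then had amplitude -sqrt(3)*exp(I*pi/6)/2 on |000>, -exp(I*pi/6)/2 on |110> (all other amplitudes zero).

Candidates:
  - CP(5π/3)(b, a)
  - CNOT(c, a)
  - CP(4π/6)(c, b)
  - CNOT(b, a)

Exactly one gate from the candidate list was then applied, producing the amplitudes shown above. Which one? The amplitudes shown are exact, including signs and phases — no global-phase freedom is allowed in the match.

The unique candidate consistent with the amplitudes is CNOT(b, a). Key observation: gates 2-3 undo each other exactly, leaving only the rest of the circuit to track.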